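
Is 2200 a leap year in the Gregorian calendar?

2200 is not a leap year (divisible by 100 but not 400).

No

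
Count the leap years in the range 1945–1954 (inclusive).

Years divisible by 4 in [1945, 1954]: 1948, 1952.
No century exceptions apply. Count: 2.

2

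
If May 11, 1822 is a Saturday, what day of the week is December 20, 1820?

Wednesday

Count forward from the earlier date (December 20, 1820) to the later (May 11, 1822):
December 1820: 31 − 20 = 11 days remain.
Then 16 full months totalling 485 days.
May 1–11, 1822: 11 days.
Total: 11 + 485 + 11 = 507 days.
507 mod 7 = 3, so 3 days before Saturday is Wednesday.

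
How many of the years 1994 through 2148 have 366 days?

38

Years divisible by 4: 1996, 2000, …, 2148 — 39 in all.
Of these, 2100 is divisible by 100 but not 400, so not leap.
2000 is divisible by 400, so still leap.
Leap years: 39 − 1 = 38.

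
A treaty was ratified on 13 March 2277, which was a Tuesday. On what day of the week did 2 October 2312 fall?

Wednesday

Day-of-year of March 13, 2277: 72.
Day-of-year of October 2, 2312: 276.
2277 has 365 days, so 365 − 72 = 293 days remain in 2277.
Full years 2278–2311: 27 common + 7 leap = 27×365 + 7×366 = 12417 days.
Total: 293 + 12417 + 276 = 12986 days.
12986 mod 7 = 1, so 1 day after Tuesday is Wednesday.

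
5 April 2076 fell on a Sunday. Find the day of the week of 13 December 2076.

Sunday

April 2076: 30 − 5 = 25 days remain.
Then May (31), June (30), July (31), August (31), September (30), October (31), November (30): 31 + 30 + 31 + 31 + 30 + 31 + 30 = 214 days.
December 1–13, 2076: 13 days.
Total: 25 + 214 + 13 = 252 days.
252 is a multiple of 7, so 13 December 2076 falls on the same weekday: Sunday.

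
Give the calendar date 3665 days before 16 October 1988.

4 October 1978

Count 3665 days before October 16, 1988:
Day-of-year of October 4, 1978: 277.
Day-of-year of October 16, 1988: 290.
1978 has 365 days, so 365 − 277 = 88 days remain in 1978.
Full years 1979–1987: 7 common + 2 leap = 7×365 + 2×366 = 3287 days.
Total: 88 + 3287 + 290 = 3665 days.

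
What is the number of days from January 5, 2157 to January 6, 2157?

1

Within January 2157: 6 − 5 = 1 day.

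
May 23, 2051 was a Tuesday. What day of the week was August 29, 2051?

May 2051: 31 − 23 = 8 days remain.
Then June (30), July (31): 30 + 31 = 61 days.
August 1–29, 2051: 29 days.
Total: 8 + 61 + 29 = 98 days.
98 is a multiple of 7, so August 29, 2051 falls on the same weekday: Tuesday.

Tuesday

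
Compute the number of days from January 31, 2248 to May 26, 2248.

January 2248: 31 − 31 = 0 days remain.
Then February 2248 (29), March (31), April (30): 29 + 31 + 30 = 90 days.
May 1–26, 2248: 26 days.
Total: 0 + 90 + 26 = 116 days.

116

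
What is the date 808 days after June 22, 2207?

September 7, 2209

Count 808 days after June 22, 2207:
June 22, 2207 → June 22, 2208: 366 days (2208 is a leap year).
June 22, 2208 → June 22, 2209: 365 days.
June 2209: 30 − 22 = 8 days remain.
Then July (31), August (31): 31 + 31 = 62 days.
September 1–7, 2209: 7 days.
Residual: 77 days.
Total: 808 days.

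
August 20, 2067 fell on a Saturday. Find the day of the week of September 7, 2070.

Day-of-year of August 20, 2067: 232.
Day-of-year of September 7, 2070: 250.
2067 has 365 days, so 365 − 232 = 133 days remain in 2067.
Full years: 2068: 366; 2069: 365. Sum = 731.
Total: 133 + 731 + 250 = 1114 days.
1114 mod 7 = 1, so 1 day after Saturday is Sunday.

Sunday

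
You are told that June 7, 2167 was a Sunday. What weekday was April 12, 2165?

Friday

Count forward from the earlier date (April 12, 2165) to the later (June 7, 2167):
April 12, 2165 → April 12, 2166: 365 days.
April 12, 2166 → April 12, 2167: 365 days.
April 2167: 30 − 12 = 18 days remain.
Then May (31): 31 days.
June 1–7, 2167: 7 days.
Residual: 56 days.
Total: 786 days.
786 mod 7 = 2, so 2 days before Sunday is Friday.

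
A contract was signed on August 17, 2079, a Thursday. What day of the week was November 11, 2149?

Tuesday

Day-of-year of August 17, 2079: 229.
Day-of-year of November 11, 2149: 315.
2079 has 365 days, so 365 − 229 = 136 days remain in 2079.
Full years 2080–2148: 52 common + 17 leap = 52×365 + 17×366 = 25202 days.
Total: 136 + 25202 + 315 = 25653 days.
25653 mod 7 = 5, so 5 days after Thursday is Tuesday.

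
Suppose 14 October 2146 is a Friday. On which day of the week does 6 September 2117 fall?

Monday

Count forward from the earlier date (September 6, 2117) to the later (October 14, 2146):
Day-of-year of September 6, 2117: 249.
Day-of-year of October 14, 2146: 287.
2117 has 365 days, so 365 − 249 = 116 days remain in 2117.
Full years 2118–2145: 21 common + 7 leap = 21×365 + 7×366 = 10227 days.
Total: 116 + 10227 + 287 = 10630 days.
10630 mod 7 = 4, so 4 days before Friday is Monday.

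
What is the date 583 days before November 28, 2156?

April 25, 2155

Count 583 days before November 28, 2156:
April 2155: 30 − 25 = 5 days remain.
Then 18 full months totalling 550 days.
November 1–28, 2156: 28 days.
Total: 5 + 550 + 28 = 583 days.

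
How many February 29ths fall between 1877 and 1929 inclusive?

12

Years divisible by 4: 1880, 1884, …, 1928 — 13 in all.
Of these, 1900 is divisible by 100 but not 400, so not leap.
Leap years: 13 − 1 = 12.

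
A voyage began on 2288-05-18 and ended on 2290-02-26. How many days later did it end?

May 18, 2288 → May 18, 2289: 365 days.
May 2289: 31 − 18 = 13 days remain.
Then June (30), July (31), August (31), September (30), October (31), November (30), December (31), January (31): 30 + 31 + 31 + 30 + 31 + 30 + 31 + 31 = 245 days.
February 1–26, 2290: 26 days (2290 is not a leap year).
Residual: 284 days.
Total: 649 days.

649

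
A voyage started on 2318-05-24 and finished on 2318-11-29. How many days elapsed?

189

May 2318: 31 − 24 = 7 days remain.
Then June (30), July (31), August (31), September (30), October (31): 30 + 31 + 31 + 30 + 31 = 153 days.
November 1–29, 2318: 29 days.
Total: 7 + 153 + 29 = 189 days.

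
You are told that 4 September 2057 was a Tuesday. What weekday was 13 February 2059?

September 2057: 30 − 4 = 26 days remain.
Then 16 full months totalling 488 days.
February 1–13, 2059: 13 days (2059 is not a leap year).
Total: 26 + 488 + 13 = 527 days.
527 mod 7 = 2, so 2 days after Tuesday is Thursday.

Thursday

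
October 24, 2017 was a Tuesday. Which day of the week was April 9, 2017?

Sunday

Count forward from the earlier date (April 9, 2017) to the later (October 24, 2017):
April 2017: 30 − 9 = 21 days remain.
Then May (31), June (30), July (31), August (31), September (30): 31 + 30 + 31 + 31 + 30 = 153 days.
October 1–24, 2017: 24 days.
Total: 21 + 153 + 24 = 198 days.
198 mod 7 = 2, so 2 days before Tuesday is Sunday.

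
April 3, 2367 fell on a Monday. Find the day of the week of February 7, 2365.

Count forward from the earlier date (February 7, 2365) to the later (April 3, 2367):
February 2365: 28 − 7 = 21 days remain (2365 is not a leap year, so February has 28 days).
Then 25 full months totalling 761 days.
April 1–3, 2367: 3 days.
Total: 21 + 761 + 3 = 785 days.
785 mod 7 = 1, so 1 day before Monday is Sunday.

Sunday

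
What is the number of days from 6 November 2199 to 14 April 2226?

9655

From November 6, 2199 to November 6, 2225: 26 years, of which 6 contain a Feb 29 — 20×365 + 6×366 = 9496 days.
(2200 is not a leap year (divisible by 100 but not 400).)
November 2225: 30 − 6 = 24 days remain.
Then December (31), January (31), February 2226 (28), March (31): 31 + 31 + 28 + 31 = 121 days.
April 1–14, 2226: 14 days.
Residual: 159 days.
Total: 9655 days.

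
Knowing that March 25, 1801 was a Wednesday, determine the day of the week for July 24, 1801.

Friday

March 1801: 31 − 25 = 6 days remain.
Then April (30), May (31), June (30): 30 + 31 + 30 = 91 days.
July 1–24, 1801: 24 days.
Total: 6 + 91 + 24 = 121 days.
121 mod 7 = 2, so 2 days after Wednesday is Friday.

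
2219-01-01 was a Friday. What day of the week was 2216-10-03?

Count forward from the earlier date (October 3, 2216) to the later (January 1, 2219):
Day-of-year of October 3, 2216: 277.
Day-of-year of January 1, 2219: 1.
2216 has 366 days, so 366 − 277 = 89 days remain in 2216.
Full years: 2217: 365; 2218: 365. Sum = 730.
Total: 89 + 730 + 1 = 820 days.
820 mod 7 = 1, so 1 day before Friday is Thursday.

Thursday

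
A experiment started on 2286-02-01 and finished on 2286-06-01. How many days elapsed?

February 2286: 28 − 1 = 27 days remain (2286 is not a leap year, so February has 28 days).
Then March (31), April (30), May (31): 31 + 30 + 31 = 92 days.
June 1, 2286: 1 day.
Total: 27 + 92 + 1 = 120 days.

120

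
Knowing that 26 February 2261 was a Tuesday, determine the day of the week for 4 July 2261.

Thursday

February 2261: 28 − 26 = 2 days remain (2261 is not a leap year, so February has 28 days).
Then March (31), April (30), May (31), June (30): 31 + 30 + 31 + 30 = 122 days.
July 1–4, 2261: 4 days.
Total: 2 + 122 + 4 = 128 days.
128 mod 7 = 2, so 2 days after Tuesday is Thursday.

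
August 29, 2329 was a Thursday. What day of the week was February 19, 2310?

Saturday

Count forward from the earlier date (February 19, 2310) to the later (August 29, 2329):
Day-of-year of February 19, 2310: 50.
Day-of-year of August 29, 2329: 241.
2310 has 365 days, so 365 − 50 = 315 days remain in 2310.
Full years 2311–2328: 13 common + 5 leap = 13×365 + 5×366 = 6575 days.
Total: 315 + 6575 + 241 = 7131 days.
7131 mod 7 = 5, so 5 days before Thursday is Saturday.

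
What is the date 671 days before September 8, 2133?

November 7, 2131

Count 671 days before September 8, 2133:
November 2131: 30 − 7 = 23 days remain.
Then 21 full months totalling 640 days.
September 1–8, 2133: 8 days.
Total: 23 + 640 + 8 = 671 days.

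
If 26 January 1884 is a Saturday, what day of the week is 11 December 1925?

From January 26, 1884 to January 26, 1925: 41 years, of which 10 contain a Feb 29 — 31×365 + 10×366 = 14975 days.
(1900 is not a leap year (divisible by 100 but not 400).)
January 1925: 31 − 26 = 5 days remain.
Then 10 full months totalling 303 days.
December 1–11, 1925: 11 days.
Residual: 319 days.
Total: 15294 days.
15294 mod 7 = 6, so 6 days after Saturday is Friday.

Friday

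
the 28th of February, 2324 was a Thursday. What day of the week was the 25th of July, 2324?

February 2324: 29 − 28 = 1 day remains (2324 is a leap year, so February has 29 days).
Then March (31), April (30), May (31), June (30): 31 + 30 + 31 + 30 = 122 days.
July 1–25, 2324: 25 days.
Total: 1 + 122 + 25 = 148 days.
148 mod 7 = 1, so 1 day after Thursday is Friday.

Friday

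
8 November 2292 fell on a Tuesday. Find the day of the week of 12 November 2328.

Monday

Day-of-year of November 8, 2292: 313.
Day-of-year of November 12, 2328: 317.
2292 has 366 days, so 366 − 313 = 53 days remain in 2292.
Full years 2293–2327: 28 common + 7 leap = 28×365 + 7×366 = 12782 days.
Total: 53 + 12782 + 317 = 13152 days.
13152 mod 7 = 6, so 6 days after Tuesday is Monday.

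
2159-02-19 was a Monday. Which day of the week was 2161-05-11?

Monday

February 19, 2159 → February 19, 2160: 365 days.
February 19, 2160 → February 19, 2161: 366 days (2160 is a leap year).
February 2161: 28 − 19 = 9 days remain (2161 is not a leap year, so February has 28 days).
Then March (31), April (30): 31 + 30 = 61 days.
May 1–11, 2161: 11 days.
Residual: 81 days.
Total: 812 days.
812 is a multiple of 7, so 2161-05-11 falls on the same weekday: Monday.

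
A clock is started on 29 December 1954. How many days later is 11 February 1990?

12828

From December 29, 1954 to December 29, 1989: 35 years, of which 9 contain a Feb 29 — 26×365 + 9×366 = 12784 days.
December 1989: 31 − 29 = 2 days remain.
Then January (31): 31 days.
February 1–11, 1990: 11 days (1990 is not a leap year).
Residual: 44 days.
Total: 12828 days.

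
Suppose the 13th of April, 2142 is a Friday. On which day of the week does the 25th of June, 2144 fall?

Thursday

April 13, 2142 → April 13, 2143: 365 days.
April 13, 2143 → April 13, 2144: 366 days (2144 is a leap year).
April 2144: 30 − 13 = 17 days remain.
Then May (31): 31 days.
June 1–25, 2144: 25 days.
Residual: 73 days.
Total: 804 days.
804 mod 7 = 6, so 6 days after Friday is Thursday.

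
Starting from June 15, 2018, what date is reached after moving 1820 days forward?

June 9, 2023

Count 1820 days after June 15, 2018:
June 15, 2018 → June 15, 2019: 365 days.
June 15, 2019 → June 15, 2020: 366 days (2020 is a leap year).
June 15, 2020 → June 15, 2021: 365 days.
June 15, 2021 → June 15, 2022: 365 days.
June 2022: 30 − 15 = 15 days remain.
Then 11 full months totalling 335 days.
June 1–9, 2023: 9 days.
Residual: 359 days.
Total: 1820 days.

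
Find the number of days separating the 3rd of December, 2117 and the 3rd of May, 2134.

5995

Day-of-year of December 3, 2117: 337.
Day-of-year of May 3, 2134: 123.
2117 has 365 days, so 365 − 337 = 28 days remain in 2117.
Full years 2118–2133: 12 common + 4 leap = 12×365 + 4×366 = 5844 days.
Total: 28 + 5844 + 123 = 5995 days.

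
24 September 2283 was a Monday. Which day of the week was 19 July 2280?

Monday

Count forward from the earlier date (July 19, 2280) to the later (September 24, 2283):
July 19, 2280 → July 19, 2281: 365 days.
July 19, 2281 → July 19, 2282: 365 days.
July 19, 2282 → July 19, 2283: 365 days.
July 2283: 31 − 19 = 12 days remain.
Then August (31): 31 days.
September 1–24, 2283: 24 days.
Residual: 67 days.
Total: 1162 days.
1162 is a multiple of 7, so 19 July 2280 falls on the same weekday: Monday.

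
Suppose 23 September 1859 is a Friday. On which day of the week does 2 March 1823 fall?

Sunday

Count forward from the earlier date (March 2, 1823) to the later (September 23, 1859):
From March 2, 1823 to March 2, 1859: 36 years, of which 9 contain a Feb 29 — 27×365 + 9×366 = 13149 days.
March 1859: 31 − 2 = 29 days remain.
Then April (30), May (31), June (30), July (31), August (31): 30 + 31 + 30 + 31 + 31 = 153 days.
September 1–23, 1859: 23 days.
Residual: 205 days.
Total: 13354 days.
13354 mod 7 = 5, so 5 days before Friday is Sunday.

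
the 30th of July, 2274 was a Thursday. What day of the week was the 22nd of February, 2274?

Count forward from the earlier date (February 22, 2274) to the later (July 30, 2274):
February 2274: 28 − 22 = 6 days remain (2274 is not a leap year, so February has 28 days).
Then March (31), April (30), May (31), June (30): 31 + 30 + 31 + 30 = 122 days.
July 1–30, 2274: 30 days.
Total: 6 + 122 + 30 = 158 days.
158 mod 7 = 4, so 4 days before Thursday is Sunday.

Sunday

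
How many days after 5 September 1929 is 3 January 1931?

485

September 5, 1929 → September 5, 1930: 365 days.
September 1930: 30 − 5 = 25 days remain.
Then October (31), November (30), December (31): 31 + 30 + 31 = 92 days.
January 1–3, 1931: 3 days.
Residual: 120 days.
Total: 485 days.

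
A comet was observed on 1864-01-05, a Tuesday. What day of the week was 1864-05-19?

Thursday

January 1864: 31 − 5 = 26 days remain.
Then February 1864 (29), March (31), April (30): 29 + 31 + 30 = 90 days.
May 1–19, 1864: 19 days.
Total: 26 + 90 + 19 = 135 days.
135 mod 7 = 2, so 2 days after Tuesday is Thursday.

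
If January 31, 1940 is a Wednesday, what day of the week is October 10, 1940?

Thursday

January 1940: 31 − 31 = 0 days remain.
Then February 1940 (29), March (31), April (30), May (31), June (30), July (31), August (31), September (30): 29 + 31 + 30 + 31 + 30 + 31 + 31 + 30 = 243 days.
October 1–10, 1940: 10 days.
Total: 0 + 243 + 10 = 253 days.
253 mod 7 = 1, so 1 day after Wednesday is Thursday.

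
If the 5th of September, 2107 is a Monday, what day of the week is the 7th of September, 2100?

Tuesday

Count forward from the earlier date (September 7, 2100) to the later (September 5, 2107):
September 7, 2100 → September 7, 2101: 365 days.
September 7, 2101 → September 7, 2102: 365 days.
September 7, 2102 → September 7, 2103: 365 days.
September 7, 2103 → September 7, 2104: 366 days (2104 is a leap year).
September 7, 2104 → September 7, 2105: 365 days.
September 7, 2105 → September 7, 2106: 365 days.
September 2106: 30 − 7 = 23 days remain.
Then 11 full months totalling 335 days.
September 1–5, 2107: 5 days.
Residual: 363 days.
Total: 2554 days.
2554 mod 7 = 6, so 6 days before Monday is Tuesday.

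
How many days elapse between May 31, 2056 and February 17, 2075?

6836

Day-of-year of May 31, 2056: 152.
Day-of-year of February 17, 2075: 48.
2056 has 366 days, so 366 − 152 = 214 days remain in 2056.
Full years 2057–2074: 14 common + 4 leap = 14×365 + 4×366 = 6574 days.
Total: 214 + 6574 + 48 = 6836 days.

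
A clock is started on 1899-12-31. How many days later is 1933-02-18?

From December 31, 1899 to December 31, 1932: 33 years, of which 8 contain a Feb 29 — 25×365 + 8×366 = 12053 days.
(1900 is not a leap year (divisible by 100 but not 400).)
December 1932: 31 − 31 = 0 days remain.
Then January (31): 31 days.
February 1–18, 1933: 18 days (1933 is not a leap year).
Residual: 49 days.
Total: 12102 days.

12102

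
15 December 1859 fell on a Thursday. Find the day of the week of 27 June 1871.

Tuesday

From December 15, 1859 to December 15, 1870: 11 years, of which 3 contain a Feb 29 — 8×365 + 3×366 = 4018 days.
December 1870: 31 − 15 = 16 days remain.
Then January (31), February 1871 (28), March (31), April (30), May (31): 31 + 28 + 31 + 30 + 31 = 151 days.
June 1–27, 1871: 27 days.
Residual: 194 days.
Total: 4212 days.
4212 mod 7 = 5, so 5 days after Thursday is Tuesday.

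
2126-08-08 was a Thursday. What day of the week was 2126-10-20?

August 2126: 31 − 8 = 23 days remain.
Then September (30): 30 days.
October 1–20, 2126: 20 days.
Total: 23 + 30 + 20 = 73 days.
73 mod 7 = 3, so 3 days after Thursday is Sunday.

Sunday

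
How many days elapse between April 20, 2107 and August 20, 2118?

From April 20, 2107 to April 20, 2118: 11 years, of which 3 contain a Feb 29 — 8×365 + 3×366 = 4018 days.
April 2118: 30 − 20 = 10 days remain.
Then May (31), June (30), July (31): 31 + 30 + 31 = 92 days.
August 1–20, 2118: 20 days.
Residual: 122 days.
Total: 4140 days.

4140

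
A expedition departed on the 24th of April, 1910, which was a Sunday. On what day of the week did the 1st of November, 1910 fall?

April 1910: 30 − 24 = 6 days remain.
Then May (31), June (30), July (31), August (31), September (30), October (31): 31 + 30 + 31 + 31 + 30 + 31 = 184 days.
November 1, 1910: 1 day.
Total: 6 + 184 + 1 = 191 days.
191 mod 7 = 2, so 2 days after Sunday is Tuesday.

Tuesday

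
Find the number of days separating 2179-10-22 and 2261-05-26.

Day-of-year of October 22, 2179: 295.
Day-of-year of May 26, 2261: 146.
2179 has 365 days, so 365 − 295 = 70 days remain in 2179.
Full years 2180–2260: 61 common + 20 leap = 61×365 + 20×366 = 29585 days.
Total: 70 + 29585 + 146 = 29801 days.

29801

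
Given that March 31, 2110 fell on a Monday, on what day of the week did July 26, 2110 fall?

March 2110: 31 − 31 = 0 days remain.
Then April (30), May (31), June (30): 30 + 31 + 30 = 91 days.
July 1–26, 2110: 26 days.
Total: 0 + 91 + 26 = 117 days.
117 mod 7 = 5, so 5 days after Monday is Saturday.

Saturday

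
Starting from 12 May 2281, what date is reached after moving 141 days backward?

22 December 2280

Count 141 days before May 12, 2281:
Day-of-year of December 22, 2280: 357.
Day-of-year of May 12, 2281: 132.
2280 has 366 days, so 366 − 357 = 9 days remain in 2280.
Total: 9 + 132 = 141 days.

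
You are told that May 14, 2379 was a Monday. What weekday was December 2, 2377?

Friday

Count forward from the earlier date (December 2, 2377) to the later (May 14, 2379):
December 2, 2377 → December 2, 2378: 365 days.
December 2378: 31 − 2 = 29 days remain.
Then January (31), February 2379 (28), March (31), April (30): 31 + 28 + 31 + 30 = 120 days.
May 1–14, 2379: 14 days.
Residual: 163 days.
Total: 528 days.
528 mod 7 = 3, so 3 days before Monday is Friday.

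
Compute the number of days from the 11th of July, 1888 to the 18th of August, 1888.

July 1888: 31 − 11 = 20 days remain.
August 1–18, 1888: 18 days.
Total: 20 + 18 = 38 days.

38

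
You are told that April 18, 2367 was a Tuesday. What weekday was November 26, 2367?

Sunday

April 2367: 30 − 18 = 12 days remain.
Then May (31), June (30), July (31), August (31), September (30), October (31): 31 + 30 + 31 + 31 + 30 + 31 = 184 days.
November 1–26, 2367: 26 days.
Total: 12 + 184 + 26 = 222 days.
222 mod 7 = 5, so 5 days after Tuesday is Sunday.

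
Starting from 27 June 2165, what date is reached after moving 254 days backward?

16 October 2164

Count 254 days before June 27, 2165:
Day-of-year of October 16, 2164: 290.
Day-of-year of June 27, 2165: 178.
2164 has 366 days, so 366 − 290 = 76 days remain in 2164.
Total: 76 + 178 = 254 days.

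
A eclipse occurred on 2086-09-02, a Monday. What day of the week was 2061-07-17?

Sunday

Count forward from the earlier date (July 17, 2061) to the later (September 2, 2086):
From July 17, 2061 to July 17, 2086: 25 years, of which 6 contain a Feb 29 — 19×365 + 6×366 = 9131 days.
July 2086: 31 − 17 = 14 days remain.
Then August (31): 31 days.
September 1–2, 2086: 2 days.
Residual: 47 days.
Total: 9178 days.
9178 mod 7 = 1, so 1 day before Monday is Sunday.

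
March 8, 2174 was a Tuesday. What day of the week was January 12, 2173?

Count forward from the earlier date (January 12, 2173) to the later (March 8, 2174):
January 2173: 31 − 12 = 19 days remain.
Then 13 full months totalling 393 days.
March 1–8, 2174: 8 days.
Total: 19 + 393 + 8 = 420 days.
420 is a multiple of 7, so January 12, 2173 falls on the same weekday: Tuesday.

Tuesday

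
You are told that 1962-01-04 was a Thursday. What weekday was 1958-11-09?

Sunday

Count forward from the earlier date (November 9, 1958) to the later (January 4, 1962):
Day-of-year of November 9, 1958: 313.
Day-of-year of January 4, 1962: 4.
1958 has 365 days, so 365 − 313 = 52 days remain in 1958.
Full years: 1959: 365; 1960: 366; 1961: 365. Sum = 1096.
Total: 52 + 1096 + 4 = 1152 days.
1152 mod 7 = 4, so 4 days before Thursday is Sunday.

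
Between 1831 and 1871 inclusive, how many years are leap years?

Years divisible by 4 in [1831, 1871]: 1832, 1836, 1840, 1844, 1848, 1852, 1856, 1860, 1864, 1868.
No century exceptions apply. Count: 10.

10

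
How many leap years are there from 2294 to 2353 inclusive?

Years divisible by 4: 2296, 2300, …, 2352 — 15 in all.
Of these, 2300 is divisible by 100 but not 400, so not leap.
Leap years: 15 − 1 = 14.

14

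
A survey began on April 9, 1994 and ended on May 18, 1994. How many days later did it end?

39

April 1994: 30 − 9 = 21 days remain.
May 1–18, 1994: 18 days.
Total: 21 + 18 = 39 days.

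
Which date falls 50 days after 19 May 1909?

8 July 1909

Count 50 days after May 19, 1909:
May 1909: 31 − 19 = 12 days remain.
Then June (30): 30 days.
July 1–8, 1909: 8 days.
Total: 12 + 30 + 8 = 50 days.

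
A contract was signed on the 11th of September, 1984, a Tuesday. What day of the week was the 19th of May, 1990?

Saturday

September 11, 1984 → September 11, 1985: 365 days.
September 11, 1985 → September 11, 1986: 365 days.
September 11, 1986 → September 11, 1987: 365 days.
September 11, 1987 → September 11, 1988: 366 days (1988 is a leap year).
September 11, 1988 → September 11, 1989: 365 days.
September 1989: 30 − 11 = 19 days remain.
Then October (31), November (30), December (31), January (31), February 1990 (28), March (31), April (30): 31 + 30 + 31 + 31 + 28 + 31 + 30 = 212 days.
May 1–19, 1990: 19 days.
Residual: 250 days.
Total: 2076 days.
2076 mod 7 = 4, so 4 days after Tuesday is Saturday.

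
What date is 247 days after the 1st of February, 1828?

the 5th of October, 1828

Count 247 days after February 1, 1828:
February 1828: 29 − 1 = 28 days remain (1828 is a leap year, so February has 29 days).
Then March (31), April (30), May (31), June (30), July (31), August (31), September (30): 31 + 30 + 31 + 30 + 31 + 31 + 30 = 214 days.
October 1–5, 1828: 5 days.
Total: 28 + 214 + 5 = 247 days.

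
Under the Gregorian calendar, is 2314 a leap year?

2314 is not a leap year.

No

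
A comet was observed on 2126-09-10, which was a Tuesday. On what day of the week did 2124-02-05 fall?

Saturday

Count forward from the earlier date (February 5, 2124) to the later (September 10, 2126):
Day-of-year of February 5, 2124: 36.
Day-of-year of September 10, 2126: 253.
2124 has 366 days, so 366 − 36 = 330 days remain in 2124.
Full years: 2125: 365. Sum = 365.
Total: 330 + 365 + 253 = 948 days.
948 mod 7 = 3, so 3 days before Tuesday is Saturday.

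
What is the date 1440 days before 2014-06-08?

2010-06-29

Count 1440 days before June 8, 2014:
Day-of-year of June 29, 2010: 180.
Day-of-year of June 8, 2014: 159.
2010 has 365 days, so 365 − 180 = 185 days remain in 2010.
Full years: 2011: 365; 2012: 366; 2013: 365. Sum = 1096.
Total: 185 + 1096 + 159 = 1440 days.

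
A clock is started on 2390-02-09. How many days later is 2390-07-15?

February 2390: 28 − 9 = 19 days remain (2390 is not a leap year, so February has 28 days).
Then March (31), April (30), May (31), June (30): 31 + 30 + 31 + 30 = 122 days.
July 1–15, 2390: 15 days.
Total: 19 + 122 + 15 = 156 days.

156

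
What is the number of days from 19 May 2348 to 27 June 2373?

9170

From May 19, 2348 to May 19, 2373: 25 years, of which 6 contain a Feb 29 — 19×365 + 6×366 = 9131 days.
May 2373: 31 − 19 = 12 days remain.
June 1–27, 2373: 27 days.
Residual: 39 days.
Total: 9170 days.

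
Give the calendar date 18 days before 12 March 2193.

22 February 2193

Count 18 days before March 12, 2193:
February 2193: 28 − 22 = 6 days remain (2193 is not a leap year, so February has 28 days).
March 1–12, 2193: 12 days.
Total: 6 + 12 = 18 days.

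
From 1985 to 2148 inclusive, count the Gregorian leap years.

Years divisible by 4: 1988, 1992, …, 2148 — 41 in all.
Of these, 2100 is divisible by 100 but not 400, so not leap.
2000 is divisible by 400, so still leap.
Leap years: 41 − 1 = 40.

40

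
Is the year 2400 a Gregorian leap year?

Yes

2400 is a leap year (divisible by 400).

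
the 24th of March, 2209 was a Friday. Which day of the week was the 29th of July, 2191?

Count forward from the earlier date (July 29, 2191) to the later (March 24, 2209):
Day-of-year of July 29, 2191: 210.
Day-of-year of March 24, 2209: 83.
2191 has 365 days, so 365 − 210 = 155 days remain in 2191.
Full years 2192–2208: 13 common + 4 leap = 13×365 + 4×366 = 6209 days.
Total: 155 + 6209 + 83 = 6447 days.
6447 is a multiple of 7, so the 29th of July, 2191 falls on the same weekday: Friday.

Friday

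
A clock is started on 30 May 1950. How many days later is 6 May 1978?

From May 30, 1950 to May 30, 1977: 27 years, of which 7 contain a Feb 29 — 20×365 + 7×366 = 9862 days.
May 1977: 31 − 30 = 1 day remains.
Then 11 full months totalling 334 days.
May 1–6, 1978: 6 days.
Residual: 341 days.
Total: 10203 days.

10203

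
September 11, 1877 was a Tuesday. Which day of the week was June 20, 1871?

Tuesday

Count forward from the earlier date (June 20, 1871) to the later (September 11, 1877):
June 20, 1871 → June 20, 1872: 366 days (1872 is a leap year).
June 20, 1872 → June 20, 1873: 365 days.
June 20, 1873 → June 20, 1874: 365 days.
June 20, 1874 → June 20, 1875: 365 days.
June 20, 1875 → June 20, 1876: 366 days (1876 is a leap year).
June 20, 1876 → June 20, 1877: 365 days.
June 1877: 30 − 20 = 10 days remain.
Then July (31), August (31): 31 + 31 = 62 days.
September 1–11, 1877: 11 days.
Residual: 83 days.
Total: 2275 days.
2275 is a multiple of 7, so June 20, 1871 falls on the same weekday: Tuesday.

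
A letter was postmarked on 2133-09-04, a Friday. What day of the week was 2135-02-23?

Wednesday

Day-of-year of September 4, 2133: 247.
Day-of-year of February 23, 2135: 54.
2133 has 365 days, so 365 − 247 = 118 days remain in 2133.
Full years: 2134: 365. Sum = 365.
Total: 118 + 365 + 54 = 537 days.
537 mod 7 = 5, so 5 days after Friday is Wednesday.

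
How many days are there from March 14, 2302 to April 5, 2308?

2214

March 14, 2302 → March 14, 2303: 365 days.
March 14, 2303 → March 14, 2304: 366 days (2304 is a leap year).
March 14, 2304 → March 14, 2305: 365 days.
March 14, 2305 → March 14, 2306: 365 days.
March 14, 2306 → March 14, 2307: 365 days.
March 14, 2307 → March 14, 2308: 366 days (2308 is a leap year).
March 2308: 31 − 14 = 17 days remain.
April 1–5, 2308: 5 days.
Residual: 22 days.
Total: 2214 days.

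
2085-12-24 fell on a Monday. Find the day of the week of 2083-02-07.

Count forward from the earlier date (February 7, 2083) to the later (December 24, 2085):
February 7, 2083 → February 7, 2084: 365 days.
February 7, 2084 → February 7, 2085: 366 days (2084 is a leap year).
February 2085: 28 − 7 = 21 days remain (2085 is not a leap year, so February has 28 days).
Then 9 full months totalling 275 days.
December 1–24, 2085: 24 days.
Residual: 320 days.
Total: 1051 days.
1051 mod 7 = 1, so 1 day before Monday is Sunday.

Sunday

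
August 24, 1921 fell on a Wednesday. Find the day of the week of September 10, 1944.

From August 24, 1921 to August 24, 1944: 23 years, of which 6 contain a Feb 29 — 17×365 + 6×366 = 8401 days.
August 1944: 31 − 24 = 7 days remain.
September 1–10, 1944: 10 days.
Residual: 17 days.
Total: 8418 days.
8418 mod 7 = 4, so 4 days after Wednesday is Sunday.

Sunday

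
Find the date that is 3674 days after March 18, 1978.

April 8, 1988

Count 3674 days after March 18, 1978:
Day-of-year of March 18, 1978: 77.
Day-of-year of April 8, 1988: 99.
1978 has 365 days, so 365 − 77 = 288 days remain in 1978.
Full years 1979–1987: 7 common + 2 leap = 7×365 + 2×366 = 3287 days.
Total: 288 + 3287 + 99 = 3674 days.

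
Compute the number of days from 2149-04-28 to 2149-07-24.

April 2149: 30 − 28 = 2 days remain.
Then May (31), June (30): 31 + 30 = 61 days.
July 1–24, 2149: 24 days.
Total: 2 + 61 + 24 = 87 days.

87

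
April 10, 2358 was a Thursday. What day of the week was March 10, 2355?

Count forward from the earlier date (March 10, 2355) to the later (April 10, 2358):
Day-of-year of March 10, 2355: 69.
Day-of-year of April 10, 2358: 100.
2355 has 365 days, so 365 − 69 = 296 days remain in 2355.
Full years: 2356: 366; 2357: 365. Sum = 731.
Total: 296 + 731 + 100 = 1127 days.
1127 is a multiple of 7, so March 10, 2355 falls on the same weekday: Thursday.

Thursday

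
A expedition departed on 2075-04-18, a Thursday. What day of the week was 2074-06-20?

Count forward from the earlier date (June 20, 2074) to the later (April 18, 2075):
June 2074: 30 − 20 = 10 days remain.
Then 9 full months totalling 274 days.
April 1–18, 2075: 18 days.
Total: 10 + 274 + 18 = 302 days.
302 mod 7 = 1, so 1 day before Thursday is Wednesday.

Wednesday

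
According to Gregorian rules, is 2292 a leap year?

Yes

2292 is a leap year.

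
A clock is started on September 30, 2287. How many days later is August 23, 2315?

From September 30, 2287 to September 30, 2314: 27 years, of which 6 contain a Feb 29 — 21×365 + 6×366 = 9861 days.
(2300 is not a leap year (divisible by 100 but not 400).)
September 2314: 30 − 30 = 0 days remain.
Then 10 full months totalling 304 days.
August 1–23, 2315: 23 days.
Residual: 327 days.
Total: 10188 days.

10188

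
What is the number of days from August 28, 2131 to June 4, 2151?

Day-of-year of August 28, 2131: 240.
Day-of-year of June 4, 2151: 155.
2131 has 365 days, so 365 − 240 = 125 days remain in 2131.
Full years 2132–2150: 14 common + 5 leap = 14×365 + 5×366 = 6940 days.
Total: 125 + 6940 + 155 = 7220 days.

7220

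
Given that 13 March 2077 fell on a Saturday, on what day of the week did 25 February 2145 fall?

Thursday

From March 13, 2077 to March 13, 2144: 67 years, of which 16 contain a Feb 29 — 51×365 + 16×366 = 24471 days.
(2100 is not a leap year (divisible by 100 but not 400).)
March 2144: 31 − 13 = 18 days remain.
Then 10 full months totalling 306 days.
February 1–25, 2145: 25 days (2145 is not a leap year).
Residual: 349 days.
Total: 24820 days.
24820 mod 7 = 5, so 5 days after Saturday is Thursday.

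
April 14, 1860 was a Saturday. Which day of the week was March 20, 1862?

April 1860: 30 − 14 = 16 days remain.
Then 22 full months totalling 669 days.
March 1–20, 1862: 20 days.
Total: 16 + 669 + 20 = 705 days.
705 mod 7 = 5, so 5 days after Saturday is Thursday.

Thursday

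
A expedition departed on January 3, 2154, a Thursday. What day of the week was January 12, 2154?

Saturday

Within January 2154: 12 − 3 = 9 days.
9 mod 7 = 2, so 2 days after Thursday is Saturday.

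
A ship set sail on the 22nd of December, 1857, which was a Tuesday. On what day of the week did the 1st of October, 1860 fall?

Day-of-year of December 22, 1857: 356.
Day-of-year of October 1, 1860: 275.
1857 has 365 days, so 365 − 356 = 9 days remain in 1857.
Full years: 1858: 365; 1859: 365. Sum = 730.
Total: 9 + 730 + 275 = 1014 days.
1014 mod 7 = 6, so 6 days after Tuesday is Monday.

Monday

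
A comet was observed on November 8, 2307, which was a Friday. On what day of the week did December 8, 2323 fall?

From November 8, 2307 to November 8, 2323: 16 years, of which 4 contain a Feb 29 — 12×365 + 4×366 = 5844 days.
November 2323: 30 − 8 = 22 days remain.
December 1–8, 2323: 8 days.
Residual: 30 days.
Total: 5874 days.
5874 mod 7 = 1, so 1 day after Friday is Saturday.

Saturday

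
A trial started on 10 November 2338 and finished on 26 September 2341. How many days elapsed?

1051

Day-of-year of November 10, 2338: 314.
Day-of-year of September 26, 2341: 269.
2338 has 365 days, so 365 − 314 = 51 days remain in 2338.
Full years: 2339: 365; 2340: 366. Sum = 731.
Total: 51 + 731 + 269 = 1051 days.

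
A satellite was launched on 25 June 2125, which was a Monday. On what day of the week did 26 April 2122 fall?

Count forward from the earlier date (April 26, 2122) to the later (June 25, 2125):
April 26, 2122 → April 26, 2123: 365 days.
April 26, 2123 → April 26, 2124: 366 days (2124 is a leap year).
April 26, 2124 → April 26, 2125: 365 days.
April 2125: 30 − 26 = 4 days remain.
Then May (31): 31 days.
June 1–25, 2125: 25 days.
Residual: 60 days.
Total: 1156 days.
1156 mod 7 = 1, so 1 day before Monday is Sunday.

Sunday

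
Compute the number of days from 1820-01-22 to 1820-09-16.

238

January 1820: 31 − 22 = 9 days remain.
Then February 1820 (29), March (31), April (30), May (31), June (30), July (31), August (31): 29 + 31 + 30 + 31 + 30 + 31 + 31 = 213 days.
September 1–16, 1820: 16 days.
Total: 9 + 213 + 16 = 238 days.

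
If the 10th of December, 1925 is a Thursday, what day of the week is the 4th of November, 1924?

Count forward from the earlier date (November 4, 1924) to the later (December 10, 1925):
November 4, 1924 → November 4, 1925: 365 days.
November 1925: 30 − 4 = 26 days remain.
December 1–10, 1925: 10 days.
Residual: 36 days.
Total: 401 days.
401 mod 7 = 2, so 2 days before Thursday is Tuesday.

Tuesday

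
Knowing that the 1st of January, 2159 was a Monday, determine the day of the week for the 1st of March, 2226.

From January 1, 2159 to January 1, 2226: 67 years, of which 16 contain a Feb 29 — 51×365 + 16×366 = 24471 days.
(2200 is not a leap year (divisible by 100 but not 400).)
January 2226: 31 − 1 = 30 days remain.
Then February 2226 (28): 28 days.
March 1, 2226: 1 day.
Residual: 59 days.
Total: 24530 days.
24530 mod 7 = 2, so 2 days after Monday is Wednesday.

Wednesday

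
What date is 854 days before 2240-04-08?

2237-12-06

Count 854 days before April 8, 2240:
December 6, 2237 → December 6, 2238: 365 days.
December 6, 2238 → December 6, 2239: 365 days.
December 2239: 31 − 6 = 25 days remain.
Then January (31), February 2240 (29), March (31): 31 + 29 + 31 = 91 days.
April 1–8, 2240: 8 days.
Residual: 124 days.
Total: 854 days.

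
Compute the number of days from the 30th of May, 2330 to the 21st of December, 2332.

May 2330: 31 − 30 = 1 day remains.
Then 30 full months totalling 914 days.
December 1–21, 2332: 21 days.
Total: 1 + 914 + 21 = 936 days.

936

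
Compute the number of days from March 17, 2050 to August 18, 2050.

154

March 2050: 31 − 17 = 14 days remain.
Then April (30), May (31), June (30), July (31): 30 + 31 + 30 + 31 = 122 days.
August 1–18, 2050: 18 days.
Total: 14 + 122 + 18 = 154 days.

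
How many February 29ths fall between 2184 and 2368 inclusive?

Years divisible by 4: 2184, 2188, …, 2368 — 47 in all.
Of these, 2200, 2300 are divisible by 100 but not 400, so not leap.
Leap years: 47 − 2 = 45.

45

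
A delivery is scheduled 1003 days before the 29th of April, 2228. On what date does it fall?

the 31st of July, 2225

Count 1003 days before April 29, 2228:
Day-of-year of July 31, 2225: 212.
Day-of-year of April 29, 2228: 120.
2225 has 365 days, so 365 − 212 = 153 days remain in 2225.
Full years: 2226: 365; 2227: 365. Sum = 730.
Total: 153 + 730 + 120 = 1003 days.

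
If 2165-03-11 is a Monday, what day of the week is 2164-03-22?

Count forward from the earlier date (March 22, 2164) to the later (March 11, 2165):
March 2164: 31 − 22 = 9 days remain.
Then 11 full months totalling 334 days.
March 1–11, 2165: 11 days.
Total: 9 + 334 + 11 = 354 days.
354 mod 7 = 4, so 4 days before Monday is Thursday.

Thursday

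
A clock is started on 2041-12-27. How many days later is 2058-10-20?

Day-of-year of December 27, 2041: 361.
Day-of-year of October 20, 2058: 293.
2041 has 365 days, so 365 − 361 = 4 days remain in 2041.
Full years 2042–2057: 12 common + 4 leap = 12×365 + 4×366 = 5844 days.
Total: 4 + 5844 + 293 = 6141 days.

6141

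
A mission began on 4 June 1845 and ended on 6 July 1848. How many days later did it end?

June 4, 1845 → June 4, 1846: 365 days.
June 4, 1846 → June 4, 1847: 365 days.
June 4, 1847 → June 4, 1848: 366 days (1848 is a leap year).
June 1848: 30 − 4 = 26 days remain.
July 1–6, 1848: 6 days.
Residual: 32 days.
Total: 1128 days.

1128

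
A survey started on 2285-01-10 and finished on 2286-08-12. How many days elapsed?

January 2285: 31 − 10 = 21 days remain.
Then 18 full months totalling 546 days.
August 1–12, 2286: 12 days.
Total: 21 + 546 + 12 = 579 days.

579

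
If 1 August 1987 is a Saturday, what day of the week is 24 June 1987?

Count forward from the earlier date (June 24, 1987) to the later (August 1, 1987):
June 1987: 30 − 24 = 6 days remain.
Then July (31): 31 days.
August 1, 1987: 1 day.
Total: 6 + 31 + 1 = 38 days.
38 mod 7 = 3, so 3 days before Saturday is Wednesday.

Wednesday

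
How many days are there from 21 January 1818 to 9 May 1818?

January 1818: 31 − 21 = 10 days remain.
Then February 1818 (28), March (31), April (30): 28 + 31 + 30 = 89 days.
May 1–9, 1818: 9 days.
Total: 10 + 89 + 9 = 108 days.

108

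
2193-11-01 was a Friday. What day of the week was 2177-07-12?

Count forward from the earlier date (July 12, 2177) to the later (November 1, 2193):
Day-of-year of July 12, 2177: 193.
Day-of-year of November 1, 2193: 305.
2177 has 365 days, so 365 − 193 = 172 days remain in 2177.
Full years 2178–2192: 11 common + 4 leap = 11×365 + 4×366 = 5479 days.
Total: 172 + 5479 + 305 = 5956 days.
5956 mod 7 = 6, so 6 days before Friday is Saturday.

Saturday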